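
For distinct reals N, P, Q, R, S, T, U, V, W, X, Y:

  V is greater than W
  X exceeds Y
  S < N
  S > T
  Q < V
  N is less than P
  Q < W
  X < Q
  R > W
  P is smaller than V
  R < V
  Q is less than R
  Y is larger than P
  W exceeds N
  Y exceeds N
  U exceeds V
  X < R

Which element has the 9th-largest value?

Chaining the given pairs: T < S < N < P < Y < X < Q < W < R < V < U.
The 9th largest is N.

N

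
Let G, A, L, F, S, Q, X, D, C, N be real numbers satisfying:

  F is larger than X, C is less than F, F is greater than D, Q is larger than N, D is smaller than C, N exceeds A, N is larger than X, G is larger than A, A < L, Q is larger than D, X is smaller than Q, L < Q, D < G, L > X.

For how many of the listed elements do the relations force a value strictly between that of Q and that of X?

Chaining upward from X reaches: L, F, N.
Chaining downward from Q reaches: D, A, L, N.
Strictly between X and Q are those in both lists: L, N — 2 elements.

2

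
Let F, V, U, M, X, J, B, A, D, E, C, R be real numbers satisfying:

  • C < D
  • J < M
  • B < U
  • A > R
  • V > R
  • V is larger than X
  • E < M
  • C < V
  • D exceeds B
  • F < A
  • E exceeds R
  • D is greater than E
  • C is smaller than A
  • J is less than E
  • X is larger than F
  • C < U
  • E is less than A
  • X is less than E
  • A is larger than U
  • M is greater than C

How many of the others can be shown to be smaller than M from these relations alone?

6

The elements the relations force below M are J, C, F, X, R, E — no chain reaches any other.
That is 6.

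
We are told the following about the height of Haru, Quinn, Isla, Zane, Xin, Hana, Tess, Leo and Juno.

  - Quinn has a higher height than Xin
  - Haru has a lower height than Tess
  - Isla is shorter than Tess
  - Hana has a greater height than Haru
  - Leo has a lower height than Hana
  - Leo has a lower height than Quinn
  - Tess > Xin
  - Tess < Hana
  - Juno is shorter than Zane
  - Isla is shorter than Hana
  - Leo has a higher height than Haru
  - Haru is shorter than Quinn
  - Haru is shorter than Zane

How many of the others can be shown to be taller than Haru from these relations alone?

5

The elements the relations force above Haru are Leo, Tess, Quinn, Zane, Hana — no chain reaches any other.
That is 5.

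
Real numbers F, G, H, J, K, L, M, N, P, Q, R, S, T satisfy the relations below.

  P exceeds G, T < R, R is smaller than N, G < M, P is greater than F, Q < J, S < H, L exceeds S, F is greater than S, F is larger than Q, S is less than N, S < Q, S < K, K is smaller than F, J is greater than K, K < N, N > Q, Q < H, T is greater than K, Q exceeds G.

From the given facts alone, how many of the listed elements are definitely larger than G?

From G the given relations immediately reach M, Q, P.
From those, F, J, N, H — 7 in total.
Nothing else is reachable above G; 7 in all.

7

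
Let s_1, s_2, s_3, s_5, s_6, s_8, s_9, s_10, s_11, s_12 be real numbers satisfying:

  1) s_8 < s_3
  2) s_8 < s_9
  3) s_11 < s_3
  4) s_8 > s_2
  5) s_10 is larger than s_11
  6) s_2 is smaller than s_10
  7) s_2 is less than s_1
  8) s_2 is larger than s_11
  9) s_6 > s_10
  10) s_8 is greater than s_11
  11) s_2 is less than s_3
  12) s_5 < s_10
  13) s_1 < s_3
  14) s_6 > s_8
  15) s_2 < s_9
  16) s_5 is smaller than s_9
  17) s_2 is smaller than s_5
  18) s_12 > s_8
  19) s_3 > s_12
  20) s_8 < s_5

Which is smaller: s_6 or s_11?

s_11 < s_2 and s_2 < s_8 give s_11 < s_8.
Then s_8 < s_5 extends the chain to s_5.
With s_5 < s_10: s_11 < s_2 < s_8 < s_5 < s_10.
Then s_10 < s_6 extends the chain to s_6.
So s_11 < s_6; s_11 is the smaller of the two.

s_11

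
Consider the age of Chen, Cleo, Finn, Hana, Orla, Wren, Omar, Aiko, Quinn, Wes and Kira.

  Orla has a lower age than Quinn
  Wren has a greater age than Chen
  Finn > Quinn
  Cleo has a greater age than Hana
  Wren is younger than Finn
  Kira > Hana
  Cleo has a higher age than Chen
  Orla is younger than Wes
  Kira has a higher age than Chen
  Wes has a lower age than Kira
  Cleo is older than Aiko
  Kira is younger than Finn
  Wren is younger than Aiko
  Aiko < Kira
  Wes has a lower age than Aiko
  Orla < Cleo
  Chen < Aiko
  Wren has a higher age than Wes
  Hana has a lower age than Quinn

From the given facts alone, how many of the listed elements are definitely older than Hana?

The elements the relations force above Hana are Quinn, Kira, Finn, Cleo — no chain reaches any other.
That is 4.

4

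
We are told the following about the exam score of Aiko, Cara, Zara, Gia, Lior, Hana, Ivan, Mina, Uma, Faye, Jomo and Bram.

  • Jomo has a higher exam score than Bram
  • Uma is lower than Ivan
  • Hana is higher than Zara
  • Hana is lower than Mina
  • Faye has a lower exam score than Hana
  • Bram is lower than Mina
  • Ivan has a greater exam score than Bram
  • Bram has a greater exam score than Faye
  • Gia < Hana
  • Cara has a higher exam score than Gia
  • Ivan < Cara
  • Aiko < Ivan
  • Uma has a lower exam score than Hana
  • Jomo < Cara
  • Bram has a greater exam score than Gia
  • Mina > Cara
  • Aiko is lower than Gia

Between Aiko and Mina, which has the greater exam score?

Chaining the given relations: Aiko < Gia < Bram < Ivan < Cara < Mina.
So Aiko < Mina; Mina is the higher of the two.

Mina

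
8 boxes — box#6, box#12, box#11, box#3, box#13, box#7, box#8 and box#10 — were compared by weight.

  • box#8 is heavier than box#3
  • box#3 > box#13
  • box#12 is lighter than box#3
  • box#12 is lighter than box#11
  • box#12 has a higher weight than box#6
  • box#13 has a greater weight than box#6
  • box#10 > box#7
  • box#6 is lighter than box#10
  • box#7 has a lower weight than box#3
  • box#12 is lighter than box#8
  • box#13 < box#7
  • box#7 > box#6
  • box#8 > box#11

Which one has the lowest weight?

box#6

Chaining upward from box#6: directly above it, box#13, box#12, box#7, box#10; then box#11, box#3, box#8.
That covers every other element, and nothing is given below box#6, so box#6 is the lowest weight.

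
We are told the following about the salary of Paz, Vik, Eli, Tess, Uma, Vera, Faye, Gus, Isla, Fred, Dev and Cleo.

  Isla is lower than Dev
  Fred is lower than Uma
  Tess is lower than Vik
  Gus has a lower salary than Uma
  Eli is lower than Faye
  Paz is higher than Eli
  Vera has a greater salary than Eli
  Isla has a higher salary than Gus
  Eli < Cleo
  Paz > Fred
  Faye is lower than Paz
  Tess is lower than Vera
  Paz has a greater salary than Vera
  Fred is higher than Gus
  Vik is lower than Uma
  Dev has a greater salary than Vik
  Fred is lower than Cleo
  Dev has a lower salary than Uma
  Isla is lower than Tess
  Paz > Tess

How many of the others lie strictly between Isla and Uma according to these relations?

Chaining upward from Isla reaches: Tess, Vik, Dev, Vera, Paz.
Chaining downward from Uma reaches: Gus, Fred, Tess, Vik, Dev.
Strictly between Isla and Uma are those in both lists: Tess, Vik, Dev — 3 elements.

3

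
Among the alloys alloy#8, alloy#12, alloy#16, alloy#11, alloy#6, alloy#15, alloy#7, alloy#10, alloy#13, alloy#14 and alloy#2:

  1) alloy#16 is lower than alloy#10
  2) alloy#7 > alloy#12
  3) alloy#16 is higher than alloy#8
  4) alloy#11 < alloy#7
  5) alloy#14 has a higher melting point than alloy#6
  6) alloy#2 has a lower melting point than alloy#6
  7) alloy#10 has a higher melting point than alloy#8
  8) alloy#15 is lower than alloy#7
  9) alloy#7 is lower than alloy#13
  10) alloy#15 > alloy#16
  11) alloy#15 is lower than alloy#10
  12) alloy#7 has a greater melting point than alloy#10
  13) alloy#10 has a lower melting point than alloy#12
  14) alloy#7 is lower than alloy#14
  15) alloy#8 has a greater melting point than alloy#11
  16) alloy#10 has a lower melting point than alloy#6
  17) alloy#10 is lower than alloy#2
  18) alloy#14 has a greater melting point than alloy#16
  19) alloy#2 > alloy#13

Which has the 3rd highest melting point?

Chaining the given pairs: alloy#11 < alloy#8 < alloy#16 < alloy#15 < alloy#10 < alloy#12 < alloy#7 < alloy#13 < alloy#2 < alloy#6 < alloy#14.
Counting 3 from the largest end gives alloy#2.

alloy#2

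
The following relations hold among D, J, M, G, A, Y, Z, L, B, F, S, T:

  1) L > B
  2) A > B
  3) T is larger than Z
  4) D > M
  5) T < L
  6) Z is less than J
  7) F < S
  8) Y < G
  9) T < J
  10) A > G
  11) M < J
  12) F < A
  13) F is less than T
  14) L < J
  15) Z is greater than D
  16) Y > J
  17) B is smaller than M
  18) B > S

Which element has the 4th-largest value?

Chaining the given pairs: F < S < B < M < D < Z < T < L < J < Y < G < A.
Counting 4 from the largest end gives J.

J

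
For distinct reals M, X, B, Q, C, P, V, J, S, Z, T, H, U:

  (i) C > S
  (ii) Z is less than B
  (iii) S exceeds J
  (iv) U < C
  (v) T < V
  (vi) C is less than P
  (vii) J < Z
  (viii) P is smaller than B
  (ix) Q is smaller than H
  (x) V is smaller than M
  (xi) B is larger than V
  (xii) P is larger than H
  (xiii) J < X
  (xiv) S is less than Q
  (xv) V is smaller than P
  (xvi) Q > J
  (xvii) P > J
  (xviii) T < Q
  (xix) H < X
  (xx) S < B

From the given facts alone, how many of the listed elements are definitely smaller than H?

The elements the relations force below H are T, J, S, Q — no chain reaches any other.
That is 4.

4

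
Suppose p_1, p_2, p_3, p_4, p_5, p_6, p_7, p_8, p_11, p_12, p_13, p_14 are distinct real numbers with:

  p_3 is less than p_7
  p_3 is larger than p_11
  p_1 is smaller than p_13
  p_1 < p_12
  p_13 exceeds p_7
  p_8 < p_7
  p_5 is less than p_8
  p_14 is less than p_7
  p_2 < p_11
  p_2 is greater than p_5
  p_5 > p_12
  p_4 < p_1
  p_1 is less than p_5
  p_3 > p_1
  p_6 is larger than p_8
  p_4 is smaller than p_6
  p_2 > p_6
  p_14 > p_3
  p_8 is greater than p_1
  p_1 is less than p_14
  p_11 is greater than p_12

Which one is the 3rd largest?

p_14

Piecing the relations together gives one ordering: p_4 < p_1 < p_12 < p_5 < p_8 < p_6 < p_2 < p_11 < p_3 < p_14 < p_7 < p_13.
Counting 3 from the largest end gives p_14.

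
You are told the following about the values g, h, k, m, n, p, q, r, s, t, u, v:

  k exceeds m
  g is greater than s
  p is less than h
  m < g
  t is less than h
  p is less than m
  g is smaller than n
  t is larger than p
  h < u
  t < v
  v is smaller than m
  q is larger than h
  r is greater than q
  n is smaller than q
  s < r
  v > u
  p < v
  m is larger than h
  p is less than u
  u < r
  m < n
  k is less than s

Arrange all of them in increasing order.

Each adjacent pair is fixed by a given relation: p < t; t < h; h < u; u < v; v < m; m < k; k < s; s < g; g < n; n < q; q < r. Chaining them end to end gives the full order.

p < t < h < u < v < m < k < s < g < n < q < r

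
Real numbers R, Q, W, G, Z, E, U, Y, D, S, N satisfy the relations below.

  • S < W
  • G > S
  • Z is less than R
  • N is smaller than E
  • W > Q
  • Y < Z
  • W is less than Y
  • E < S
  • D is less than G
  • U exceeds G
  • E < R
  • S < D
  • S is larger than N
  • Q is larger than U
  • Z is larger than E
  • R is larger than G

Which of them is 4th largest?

W

Piecing the relations together gives one ordering: N < E < S < D < G < U < Q < W < Y < Z < R.
Counting 4 from the largest end gives W.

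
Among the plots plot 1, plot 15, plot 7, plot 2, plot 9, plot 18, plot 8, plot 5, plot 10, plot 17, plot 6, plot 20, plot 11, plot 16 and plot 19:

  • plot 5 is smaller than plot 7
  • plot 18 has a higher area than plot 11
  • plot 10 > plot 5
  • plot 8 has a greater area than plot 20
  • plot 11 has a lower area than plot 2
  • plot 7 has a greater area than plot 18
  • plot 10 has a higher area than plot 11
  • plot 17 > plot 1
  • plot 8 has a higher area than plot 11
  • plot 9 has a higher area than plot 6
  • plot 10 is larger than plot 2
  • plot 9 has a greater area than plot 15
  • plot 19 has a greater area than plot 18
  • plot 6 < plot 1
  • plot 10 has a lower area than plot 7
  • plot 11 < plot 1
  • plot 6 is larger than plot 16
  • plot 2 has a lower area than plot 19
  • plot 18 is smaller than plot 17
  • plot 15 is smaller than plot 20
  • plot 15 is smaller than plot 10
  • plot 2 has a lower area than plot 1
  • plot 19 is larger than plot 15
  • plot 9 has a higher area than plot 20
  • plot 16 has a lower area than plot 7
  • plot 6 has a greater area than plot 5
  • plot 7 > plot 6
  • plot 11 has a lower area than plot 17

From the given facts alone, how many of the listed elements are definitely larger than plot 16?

5

The elements the relations force above plot 16 are plot 6, plot 9, plot 1, plot 7, plot 17 — no chain reaches any other.
That is 5.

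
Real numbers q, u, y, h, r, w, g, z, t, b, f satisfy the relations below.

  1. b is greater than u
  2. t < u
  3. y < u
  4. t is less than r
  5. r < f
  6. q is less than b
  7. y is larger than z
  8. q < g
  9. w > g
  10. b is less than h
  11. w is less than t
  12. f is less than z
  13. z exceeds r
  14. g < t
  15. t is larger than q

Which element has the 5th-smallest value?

The consecutive relations fix a unique order: q < g < w < t < r < f < z < y < u < b < h.
The 5th smallest is r.

r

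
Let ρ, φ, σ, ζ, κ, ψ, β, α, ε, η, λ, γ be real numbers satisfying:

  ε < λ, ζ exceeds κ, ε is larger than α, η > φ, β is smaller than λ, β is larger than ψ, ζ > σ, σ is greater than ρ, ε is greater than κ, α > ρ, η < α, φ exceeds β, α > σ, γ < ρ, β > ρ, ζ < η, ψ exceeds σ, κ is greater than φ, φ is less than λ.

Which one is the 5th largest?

Piecing the relations together gives one ordering: γ < ρ < σ < ψ < β < φ < κ < ζ < η < α < ε < λ.
The 5th largest is ζ.

ζ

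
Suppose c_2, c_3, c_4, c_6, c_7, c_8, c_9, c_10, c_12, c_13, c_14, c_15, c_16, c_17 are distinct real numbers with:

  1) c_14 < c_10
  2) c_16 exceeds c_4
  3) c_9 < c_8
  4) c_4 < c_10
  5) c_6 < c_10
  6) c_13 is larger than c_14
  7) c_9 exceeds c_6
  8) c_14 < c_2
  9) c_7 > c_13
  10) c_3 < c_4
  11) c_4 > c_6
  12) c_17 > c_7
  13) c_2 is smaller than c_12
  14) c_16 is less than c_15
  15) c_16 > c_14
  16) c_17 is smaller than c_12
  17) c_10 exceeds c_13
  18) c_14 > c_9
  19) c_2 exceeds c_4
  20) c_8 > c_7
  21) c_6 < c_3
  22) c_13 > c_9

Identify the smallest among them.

c_6

Chaining upward from c_6: directly above it, c_9, c_3, c_4, c_10; then c_14, c_13, c_16, c_2, c_8; then c_7, c_12, c_15; then c_17.
That covers every other element, and nothing is given below c_6, so c_6 is the smallest.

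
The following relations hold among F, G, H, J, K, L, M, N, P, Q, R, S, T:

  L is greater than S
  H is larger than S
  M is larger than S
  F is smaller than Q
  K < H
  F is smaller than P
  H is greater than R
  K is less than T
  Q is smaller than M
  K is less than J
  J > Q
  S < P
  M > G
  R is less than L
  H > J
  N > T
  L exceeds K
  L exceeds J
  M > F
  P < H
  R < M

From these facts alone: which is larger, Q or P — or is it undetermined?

undetermined

Following every chain through Q: above Q we get J, H, L, M; below Q we get F.
P is not reached, and no chain runs the other way from P to Q.
So the given relations leave the order of Q and P undetermined.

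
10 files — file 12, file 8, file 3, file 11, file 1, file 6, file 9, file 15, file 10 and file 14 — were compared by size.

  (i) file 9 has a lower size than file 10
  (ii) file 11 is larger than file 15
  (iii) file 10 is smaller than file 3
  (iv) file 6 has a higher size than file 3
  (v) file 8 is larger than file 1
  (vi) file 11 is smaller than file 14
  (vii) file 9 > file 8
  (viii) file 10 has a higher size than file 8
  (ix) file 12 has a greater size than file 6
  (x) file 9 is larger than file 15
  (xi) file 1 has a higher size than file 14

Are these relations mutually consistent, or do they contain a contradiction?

Every relation is compatible with file 15 < file 11 < file 14 < file 1 < file 8 < file 9 < file 10 < file 3 < file 6 < file 12; the set is consistent.

consistent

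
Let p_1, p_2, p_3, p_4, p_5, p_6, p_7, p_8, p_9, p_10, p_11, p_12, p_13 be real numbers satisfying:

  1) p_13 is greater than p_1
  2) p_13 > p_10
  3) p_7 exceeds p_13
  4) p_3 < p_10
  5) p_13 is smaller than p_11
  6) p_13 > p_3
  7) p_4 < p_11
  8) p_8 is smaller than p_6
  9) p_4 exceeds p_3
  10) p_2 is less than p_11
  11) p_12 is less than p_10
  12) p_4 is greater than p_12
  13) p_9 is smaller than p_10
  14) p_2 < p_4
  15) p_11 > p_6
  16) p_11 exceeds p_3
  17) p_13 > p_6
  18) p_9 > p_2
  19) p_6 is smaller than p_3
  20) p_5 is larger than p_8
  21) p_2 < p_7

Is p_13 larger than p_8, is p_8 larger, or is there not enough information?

The relevant relations are p_8 < p_6; p_6 < p_3; p_3 < p_10; p_10 < p_13.
Together: p_8 < p_6 < p_3 < p_10 < p_13.
So p_13 is larger.

p_13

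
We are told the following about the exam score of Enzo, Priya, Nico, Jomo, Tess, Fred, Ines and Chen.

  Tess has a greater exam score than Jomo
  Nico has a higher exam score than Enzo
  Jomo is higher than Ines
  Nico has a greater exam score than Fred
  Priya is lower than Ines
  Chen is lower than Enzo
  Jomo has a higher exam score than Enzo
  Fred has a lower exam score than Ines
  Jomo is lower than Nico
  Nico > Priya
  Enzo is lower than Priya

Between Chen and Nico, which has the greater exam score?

Following the relations from Chen: Chen < Enzo < Priya < Ines < Jomo < Nico.
So Chen < Nico; Nico is the higher of the two.

Nico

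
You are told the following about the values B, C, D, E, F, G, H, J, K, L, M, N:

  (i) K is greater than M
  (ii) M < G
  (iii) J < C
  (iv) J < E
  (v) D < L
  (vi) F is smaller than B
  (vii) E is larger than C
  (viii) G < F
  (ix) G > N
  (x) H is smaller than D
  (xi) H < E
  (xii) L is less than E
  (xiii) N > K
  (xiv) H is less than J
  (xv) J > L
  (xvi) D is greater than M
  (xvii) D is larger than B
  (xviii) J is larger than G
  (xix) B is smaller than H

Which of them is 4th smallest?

The consecutive relations fix a unique order: M < K < N < G < F < B < H < D < L < J < C < E.
Counting 4 from the smallest end gives G.

G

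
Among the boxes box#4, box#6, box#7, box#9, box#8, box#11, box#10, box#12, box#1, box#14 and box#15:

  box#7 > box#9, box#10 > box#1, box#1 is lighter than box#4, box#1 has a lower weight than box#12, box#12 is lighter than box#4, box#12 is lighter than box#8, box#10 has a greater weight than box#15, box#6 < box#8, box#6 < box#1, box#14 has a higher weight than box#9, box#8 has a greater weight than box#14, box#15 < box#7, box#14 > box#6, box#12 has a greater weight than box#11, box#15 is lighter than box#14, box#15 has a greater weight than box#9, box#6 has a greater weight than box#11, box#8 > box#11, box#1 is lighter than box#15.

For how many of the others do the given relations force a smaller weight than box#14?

5

From box#14 the given relations immediately reach box#6, box#9, box#15.
From those, box#11, box#1 — 5 in total.
Nothing else is reachable below box#14; 5 in all.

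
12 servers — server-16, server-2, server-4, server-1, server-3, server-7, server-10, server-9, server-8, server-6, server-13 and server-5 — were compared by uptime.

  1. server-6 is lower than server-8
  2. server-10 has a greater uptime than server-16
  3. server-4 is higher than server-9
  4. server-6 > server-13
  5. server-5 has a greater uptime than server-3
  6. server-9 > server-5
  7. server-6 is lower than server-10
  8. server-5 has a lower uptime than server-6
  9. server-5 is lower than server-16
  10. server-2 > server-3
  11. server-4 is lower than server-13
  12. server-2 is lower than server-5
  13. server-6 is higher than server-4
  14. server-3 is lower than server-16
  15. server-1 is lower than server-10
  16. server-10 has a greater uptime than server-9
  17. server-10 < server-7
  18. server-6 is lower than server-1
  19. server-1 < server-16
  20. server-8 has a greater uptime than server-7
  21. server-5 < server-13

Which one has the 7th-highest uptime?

server-13

Chaining the given pairs: server-3 < server-2 < server-5 < server-9 < server-4 < server-13 < server-6 < server-1 < server-16 < server-10 < server-7 < server-8.
Counting 7 from the largest end gives server-13.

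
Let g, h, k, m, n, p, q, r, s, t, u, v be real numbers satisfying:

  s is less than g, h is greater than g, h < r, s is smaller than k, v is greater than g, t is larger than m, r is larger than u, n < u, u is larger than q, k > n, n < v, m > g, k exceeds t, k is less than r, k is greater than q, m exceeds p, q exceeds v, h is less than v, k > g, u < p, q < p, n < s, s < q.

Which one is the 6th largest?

u

Piecing the relations together gives one ordering: n < s < g < h < v < q < u < p < m < t < k < r.
Counting 6 from the largest end gives u.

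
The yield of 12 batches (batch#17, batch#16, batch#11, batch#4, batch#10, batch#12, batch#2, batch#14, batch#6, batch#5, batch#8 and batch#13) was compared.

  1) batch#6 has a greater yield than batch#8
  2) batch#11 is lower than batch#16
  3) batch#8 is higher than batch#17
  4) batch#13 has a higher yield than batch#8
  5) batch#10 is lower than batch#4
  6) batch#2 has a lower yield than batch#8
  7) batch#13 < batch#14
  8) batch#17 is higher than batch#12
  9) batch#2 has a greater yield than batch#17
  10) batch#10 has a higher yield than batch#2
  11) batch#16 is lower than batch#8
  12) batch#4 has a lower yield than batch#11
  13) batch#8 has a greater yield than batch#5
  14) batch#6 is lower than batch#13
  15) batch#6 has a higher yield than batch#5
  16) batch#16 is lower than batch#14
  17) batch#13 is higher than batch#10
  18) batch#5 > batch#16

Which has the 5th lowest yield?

The consecutive relations fix a unique order: batch#12 < batch#17 < batch#2 < batch#10 < batch#4 < batch#11 < batch#16 < batch#5 < batch#8 < batch#6 < batch#13 < batch#14.
Counting 5 from the smallest end gives batch#4.

batch#4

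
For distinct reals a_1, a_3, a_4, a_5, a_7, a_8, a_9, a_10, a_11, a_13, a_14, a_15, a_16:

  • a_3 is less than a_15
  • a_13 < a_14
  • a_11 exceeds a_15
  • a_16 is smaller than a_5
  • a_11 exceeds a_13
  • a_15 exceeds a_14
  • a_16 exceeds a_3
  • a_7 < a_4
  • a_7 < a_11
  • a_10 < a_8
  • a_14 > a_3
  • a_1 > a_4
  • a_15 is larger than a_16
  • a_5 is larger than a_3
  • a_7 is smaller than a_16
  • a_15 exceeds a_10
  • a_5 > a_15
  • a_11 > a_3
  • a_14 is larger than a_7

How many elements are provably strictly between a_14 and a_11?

1

The relations place a_14 below a_11. An element lies strictly between them when it is forced above a_14 and also forced below a_11.
Above a_14: {a_15, a_5}. Below a_11: {a_3, a_7, a_13, a_16, a_10, a_15}.
Intersection: {a_15} — 1.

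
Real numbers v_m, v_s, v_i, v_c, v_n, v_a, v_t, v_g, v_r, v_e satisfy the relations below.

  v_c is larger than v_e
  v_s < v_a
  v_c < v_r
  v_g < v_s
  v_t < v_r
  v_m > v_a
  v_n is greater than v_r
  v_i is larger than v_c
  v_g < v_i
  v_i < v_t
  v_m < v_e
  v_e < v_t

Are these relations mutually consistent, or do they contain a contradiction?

consistent

Every relation is compatible with v_g < v_s < v_a < v_m < v_e < v_c < v_i < v_t < v_r < v_n; the set is consistent.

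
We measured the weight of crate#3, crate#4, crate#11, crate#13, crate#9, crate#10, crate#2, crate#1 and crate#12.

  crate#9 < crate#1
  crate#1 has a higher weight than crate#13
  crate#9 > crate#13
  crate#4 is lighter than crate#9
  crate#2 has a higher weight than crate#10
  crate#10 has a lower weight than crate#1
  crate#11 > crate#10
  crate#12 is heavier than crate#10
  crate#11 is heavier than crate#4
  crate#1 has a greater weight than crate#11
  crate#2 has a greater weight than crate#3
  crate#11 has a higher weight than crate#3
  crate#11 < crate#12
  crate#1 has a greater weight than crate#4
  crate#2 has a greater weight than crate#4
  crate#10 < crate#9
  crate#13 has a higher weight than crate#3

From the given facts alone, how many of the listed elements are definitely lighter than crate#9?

4

Directly below crate#9: crate#10, crate#4, crate#13.
One step further: crate#3 (4 so far).
Nothing else is reachable below crate#9; 4 in all.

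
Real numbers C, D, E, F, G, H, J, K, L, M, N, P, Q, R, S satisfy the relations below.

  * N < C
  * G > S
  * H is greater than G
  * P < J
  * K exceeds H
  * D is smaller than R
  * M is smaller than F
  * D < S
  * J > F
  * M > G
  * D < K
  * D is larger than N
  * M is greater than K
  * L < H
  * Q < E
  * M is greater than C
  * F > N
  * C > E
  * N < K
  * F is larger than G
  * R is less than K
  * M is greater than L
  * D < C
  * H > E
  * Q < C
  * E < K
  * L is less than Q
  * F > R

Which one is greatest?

J

Chaining downward from J: directly below it, P, F; then N, G, R, M; then L, D, S, C, K; then Q, E, H.
That covers every other element, and nothing is given above J, so J is the greatest.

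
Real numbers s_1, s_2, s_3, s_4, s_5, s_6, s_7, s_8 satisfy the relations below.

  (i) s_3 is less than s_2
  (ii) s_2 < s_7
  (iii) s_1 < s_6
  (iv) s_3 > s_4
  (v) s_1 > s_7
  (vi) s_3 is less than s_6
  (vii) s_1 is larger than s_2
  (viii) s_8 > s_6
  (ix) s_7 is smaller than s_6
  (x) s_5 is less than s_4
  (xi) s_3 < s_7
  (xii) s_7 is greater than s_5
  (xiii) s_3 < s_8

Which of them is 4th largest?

s_7

Chaining the given pairs: s_5 < s_4 < s_3 < s_2 < s_7 < s_1 < s_6 < s_8.
The 4th largest is s_7.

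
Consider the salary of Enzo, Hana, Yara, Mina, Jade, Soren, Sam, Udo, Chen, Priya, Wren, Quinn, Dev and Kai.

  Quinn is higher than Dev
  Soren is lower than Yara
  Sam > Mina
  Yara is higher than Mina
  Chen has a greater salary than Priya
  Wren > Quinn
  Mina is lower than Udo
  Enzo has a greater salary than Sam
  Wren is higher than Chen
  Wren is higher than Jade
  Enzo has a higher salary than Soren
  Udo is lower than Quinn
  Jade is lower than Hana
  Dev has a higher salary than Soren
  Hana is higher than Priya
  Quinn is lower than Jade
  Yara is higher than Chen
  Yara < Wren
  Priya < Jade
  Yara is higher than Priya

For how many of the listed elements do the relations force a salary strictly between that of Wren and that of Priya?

The relations place Priya below Wren. An element lies strictly between them when it is forced above Priya and also forced below Wren.
Above Priya: {Jade, Chen, Yara, Hana}. Below Wren: {Soren, Mina, Udo, Dev, Quinn, Jade, Chen, Yara}.
Intersection: {Jade, Chen, Yara} — 3.

3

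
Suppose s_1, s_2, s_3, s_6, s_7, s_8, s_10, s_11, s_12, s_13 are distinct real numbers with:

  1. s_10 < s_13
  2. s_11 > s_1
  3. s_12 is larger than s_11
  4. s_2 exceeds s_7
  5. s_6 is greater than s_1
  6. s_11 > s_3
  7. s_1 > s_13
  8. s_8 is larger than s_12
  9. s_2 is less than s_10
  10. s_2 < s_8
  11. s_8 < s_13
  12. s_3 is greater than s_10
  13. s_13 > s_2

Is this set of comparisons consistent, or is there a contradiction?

inconsistent

Chaining the given relations yields s_11 < s_12 < s_8 < s_13 < s_1, so s_11 < s_1. But one relation states s_1 < s_11. These cannot both hold.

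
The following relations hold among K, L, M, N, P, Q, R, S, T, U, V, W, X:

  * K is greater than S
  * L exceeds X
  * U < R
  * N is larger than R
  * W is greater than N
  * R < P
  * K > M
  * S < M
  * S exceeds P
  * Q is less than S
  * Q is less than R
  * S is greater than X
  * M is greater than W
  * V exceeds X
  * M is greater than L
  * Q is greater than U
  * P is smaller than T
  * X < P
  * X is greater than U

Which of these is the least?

U

Chaining upward from U: directly above it, Q, X, R; then P, N, V, S, L; then T, W, M, K.
That covers every other element, and nothing is given below U, so U is the least.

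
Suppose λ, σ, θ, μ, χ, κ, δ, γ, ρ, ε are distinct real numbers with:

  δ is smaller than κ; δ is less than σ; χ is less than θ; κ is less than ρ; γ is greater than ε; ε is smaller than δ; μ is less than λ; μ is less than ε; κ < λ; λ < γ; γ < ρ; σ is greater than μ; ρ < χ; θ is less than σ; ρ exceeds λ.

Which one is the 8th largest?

The consecutive relations fix a unique order: μ < ε < δ < κ < λ < γ < ρ < χ < θ < σ.
The 8th largest is δ.

δ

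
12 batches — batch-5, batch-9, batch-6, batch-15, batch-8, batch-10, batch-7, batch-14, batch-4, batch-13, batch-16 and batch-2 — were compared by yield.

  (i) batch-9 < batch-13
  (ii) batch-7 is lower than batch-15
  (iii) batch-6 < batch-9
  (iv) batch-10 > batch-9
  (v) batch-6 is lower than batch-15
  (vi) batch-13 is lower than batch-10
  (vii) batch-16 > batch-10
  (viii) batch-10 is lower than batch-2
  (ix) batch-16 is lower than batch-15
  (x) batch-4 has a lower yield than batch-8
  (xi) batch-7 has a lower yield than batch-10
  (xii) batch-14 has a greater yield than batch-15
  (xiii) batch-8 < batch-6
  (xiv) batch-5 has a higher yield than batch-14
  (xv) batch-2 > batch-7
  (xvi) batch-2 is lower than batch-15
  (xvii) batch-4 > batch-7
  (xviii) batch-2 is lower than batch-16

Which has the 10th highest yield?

batch-8

The consecutive relations fix a unique order: batch-7 < batch-4 < batch-8 < batch-6 < batch-9 < batch-13 < batch-10 < batch-2 < batch-16 < batch-15 < batch-14 < batch-5.
The 10th largest is batch-8.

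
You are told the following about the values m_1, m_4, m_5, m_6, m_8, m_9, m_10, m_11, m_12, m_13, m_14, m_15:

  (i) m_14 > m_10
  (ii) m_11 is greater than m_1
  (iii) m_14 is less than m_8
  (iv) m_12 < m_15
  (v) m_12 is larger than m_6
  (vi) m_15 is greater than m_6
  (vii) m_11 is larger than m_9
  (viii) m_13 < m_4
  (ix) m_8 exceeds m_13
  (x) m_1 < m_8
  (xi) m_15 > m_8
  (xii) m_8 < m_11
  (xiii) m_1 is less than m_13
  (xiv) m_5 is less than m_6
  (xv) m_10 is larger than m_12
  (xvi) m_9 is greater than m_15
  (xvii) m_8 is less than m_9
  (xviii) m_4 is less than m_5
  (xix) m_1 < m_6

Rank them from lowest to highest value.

Each adjacent pair is fixed by a given relation: m_1 < m_13; m_13 < m_4; m_4 < m_5; m_5 < m_6; m_6 < m_12; m_12 < m_10; m_10 < m_14; m_14 < m_8; m_8 < m_15; m_15 < m_9; m_9 < m_11. Chaining them end to end gives the full order.

m_1 < m_13 < m_4 < m_5 < m_6 < m_12 < m_10 < m_14 < m_8 < m_15 < m_9 < m_11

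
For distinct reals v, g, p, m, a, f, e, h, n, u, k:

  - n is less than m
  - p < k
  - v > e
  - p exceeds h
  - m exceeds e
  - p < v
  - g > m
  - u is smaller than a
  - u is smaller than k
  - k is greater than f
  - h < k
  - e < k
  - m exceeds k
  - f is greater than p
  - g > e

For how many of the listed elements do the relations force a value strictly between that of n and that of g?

1

Chaining upward from n reaches: m.
Chaining downward from g reaches: h, p, e, f, u, k, m.
Strictly between n and g are those in both lists: m — 1 element.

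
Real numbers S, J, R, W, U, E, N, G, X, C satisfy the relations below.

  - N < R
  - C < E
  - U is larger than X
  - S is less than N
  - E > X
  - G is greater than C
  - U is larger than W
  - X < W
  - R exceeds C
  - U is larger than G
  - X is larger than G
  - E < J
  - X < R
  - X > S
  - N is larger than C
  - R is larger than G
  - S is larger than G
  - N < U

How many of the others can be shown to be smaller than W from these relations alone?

The elements the relations force below W are C, G, S, X — no chain reaches any other.
That is 4.

4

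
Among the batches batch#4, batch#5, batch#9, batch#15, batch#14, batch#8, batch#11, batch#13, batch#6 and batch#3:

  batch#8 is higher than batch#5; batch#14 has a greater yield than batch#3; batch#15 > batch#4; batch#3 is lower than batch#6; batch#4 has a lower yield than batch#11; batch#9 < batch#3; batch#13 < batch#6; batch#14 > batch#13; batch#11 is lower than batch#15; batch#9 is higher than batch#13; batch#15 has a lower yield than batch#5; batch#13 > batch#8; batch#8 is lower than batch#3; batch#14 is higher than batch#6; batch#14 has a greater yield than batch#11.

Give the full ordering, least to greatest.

Nothing is placed below batch#4, so it is least; from there batch#4 < batch#11; batch#11 < batch#15; batch#15 < batch#5; batch#5 < batch#8; batch#8 < batch#13; batch#13 < batch#9; batch#9 < batch#3; batch#3 < batch#6; batch#6 < batch#14, each given directly.

batch#4 < batch#11 < batch#15 < batch#5 < batch#8 < batch#13 < batch#9 < batch#3 < batch#6 < batch#14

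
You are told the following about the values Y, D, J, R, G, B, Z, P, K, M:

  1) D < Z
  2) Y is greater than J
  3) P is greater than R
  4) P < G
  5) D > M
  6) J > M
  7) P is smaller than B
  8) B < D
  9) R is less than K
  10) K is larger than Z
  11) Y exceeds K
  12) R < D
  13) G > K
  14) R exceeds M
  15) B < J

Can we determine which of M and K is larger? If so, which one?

M < R and R < P give M < P.
Then P < B extends the chain to B.
Then B < D extends the chain to D.
Then D < Z extends the chain to Z.
Then Z < K extends the chain to K.
So K is larger.

K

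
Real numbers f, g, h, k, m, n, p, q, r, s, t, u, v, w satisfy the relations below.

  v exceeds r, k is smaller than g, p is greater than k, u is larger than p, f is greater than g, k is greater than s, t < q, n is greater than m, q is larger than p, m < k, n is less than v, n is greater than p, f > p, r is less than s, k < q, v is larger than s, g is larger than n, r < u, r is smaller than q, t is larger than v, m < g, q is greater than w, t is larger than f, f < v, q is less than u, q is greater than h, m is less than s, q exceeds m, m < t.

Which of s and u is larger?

s < k < p < n < g < f < v < t < q < u, by transitivity through k, p, n, g, f, v, t, q.
So s < u; u is the larger of the two.

u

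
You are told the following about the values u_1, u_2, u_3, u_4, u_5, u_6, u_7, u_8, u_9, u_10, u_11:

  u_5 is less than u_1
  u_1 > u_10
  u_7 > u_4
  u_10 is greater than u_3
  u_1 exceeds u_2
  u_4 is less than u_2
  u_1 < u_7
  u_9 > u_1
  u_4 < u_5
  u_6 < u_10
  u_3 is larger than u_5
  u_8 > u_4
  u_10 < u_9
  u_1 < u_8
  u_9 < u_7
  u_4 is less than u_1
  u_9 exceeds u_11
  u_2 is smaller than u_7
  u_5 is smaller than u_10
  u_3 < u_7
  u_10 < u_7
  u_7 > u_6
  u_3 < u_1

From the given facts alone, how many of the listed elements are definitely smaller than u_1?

The elements the relations force below u_1 are u_4, u_6, u_5, u_2, u_3, u_10 — no chain reaches any other.
That is 6.

6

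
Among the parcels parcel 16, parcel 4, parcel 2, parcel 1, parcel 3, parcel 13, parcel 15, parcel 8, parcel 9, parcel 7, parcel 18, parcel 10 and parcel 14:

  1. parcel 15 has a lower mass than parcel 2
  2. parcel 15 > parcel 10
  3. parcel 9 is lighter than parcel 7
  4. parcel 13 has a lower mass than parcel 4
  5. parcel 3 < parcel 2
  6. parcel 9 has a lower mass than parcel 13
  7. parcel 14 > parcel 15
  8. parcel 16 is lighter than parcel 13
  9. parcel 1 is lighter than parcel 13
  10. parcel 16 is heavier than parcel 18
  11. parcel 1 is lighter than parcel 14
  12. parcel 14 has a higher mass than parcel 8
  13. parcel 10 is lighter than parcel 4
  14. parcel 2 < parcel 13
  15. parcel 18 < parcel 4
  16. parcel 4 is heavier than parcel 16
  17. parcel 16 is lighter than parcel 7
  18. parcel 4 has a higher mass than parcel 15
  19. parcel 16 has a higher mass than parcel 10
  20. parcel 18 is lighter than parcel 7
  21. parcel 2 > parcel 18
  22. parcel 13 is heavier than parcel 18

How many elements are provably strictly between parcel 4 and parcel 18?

Chaining upward from parcel 18 reaches: parcel 16, parcel 2, parcel 13, parcel 7.
Chaining downward from parcel 4 reaches: parcel 3, parcel 1, parcel 10, parcel 16, parcel 9, parcel 15, parcel 2, parcel 13.
Strictly between parcel 18 and parcel 4 are those in both lists: parcel 16, parcel 2, parcel 13 — 3 elements.

3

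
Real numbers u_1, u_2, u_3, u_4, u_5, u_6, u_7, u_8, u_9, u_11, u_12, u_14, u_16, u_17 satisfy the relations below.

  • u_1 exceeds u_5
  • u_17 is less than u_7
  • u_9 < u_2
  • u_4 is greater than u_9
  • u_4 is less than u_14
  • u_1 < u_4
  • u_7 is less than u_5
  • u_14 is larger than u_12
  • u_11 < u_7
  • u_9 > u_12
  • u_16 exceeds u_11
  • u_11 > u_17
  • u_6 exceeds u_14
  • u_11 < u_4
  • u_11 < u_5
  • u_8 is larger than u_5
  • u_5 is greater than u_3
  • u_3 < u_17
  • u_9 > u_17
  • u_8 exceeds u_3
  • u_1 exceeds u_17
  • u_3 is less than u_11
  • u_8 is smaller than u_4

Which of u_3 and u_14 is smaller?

u_3

Following the relations from u_3: u_3 < u_17 < u_11 < u_7 < u_5 < u_8 < u_4 < u_14.
So u_3 < u_14; u_3 is the smaller of the two.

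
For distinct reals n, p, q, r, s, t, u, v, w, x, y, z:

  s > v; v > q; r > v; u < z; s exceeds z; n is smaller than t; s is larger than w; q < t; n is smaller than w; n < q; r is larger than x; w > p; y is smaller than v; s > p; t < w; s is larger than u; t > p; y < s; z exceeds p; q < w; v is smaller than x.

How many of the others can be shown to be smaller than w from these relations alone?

4

The elements the relations force below w are n, q, p, t — no chain reaches any other.
That is 4.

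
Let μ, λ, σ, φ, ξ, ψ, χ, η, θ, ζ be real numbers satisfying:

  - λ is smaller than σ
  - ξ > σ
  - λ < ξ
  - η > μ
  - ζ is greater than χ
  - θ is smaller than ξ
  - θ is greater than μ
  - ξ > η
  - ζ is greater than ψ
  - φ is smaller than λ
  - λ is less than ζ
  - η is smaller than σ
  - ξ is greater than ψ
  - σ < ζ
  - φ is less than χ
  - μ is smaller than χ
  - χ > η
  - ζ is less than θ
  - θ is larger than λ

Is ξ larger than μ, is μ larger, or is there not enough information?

μ < η and η < χ give μ < χ.
With χ < ζ: μ < η < χ < ζ.
Then ζ < θ extends the chain to θ.
With θ < ξ: μ < η < χ < ζ < θ < ξ.
So ξ is larger.

ξ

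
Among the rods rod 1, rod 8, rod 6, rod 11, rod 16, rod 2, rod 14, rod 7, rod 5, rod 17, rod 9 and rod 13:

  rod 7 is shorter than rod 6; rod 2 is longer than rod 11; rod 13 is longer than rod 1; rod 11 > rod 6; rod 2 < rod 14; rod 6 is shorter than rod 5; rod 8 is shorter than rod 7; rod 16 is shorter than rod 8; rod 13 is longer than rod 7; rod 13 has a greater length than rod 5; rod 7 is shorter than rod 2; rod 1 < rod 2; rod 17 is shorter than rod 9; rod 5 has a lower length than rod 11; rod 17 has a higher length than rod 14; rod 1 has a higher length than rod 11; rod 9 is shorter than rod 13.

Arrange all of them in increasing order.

rod 16 < rod 8 < rod 7 < rod 6 < rod 5 < rod 11 < rod 1 < rod 2 < rod 14 < rod 17 < rod 9 < rod 13

Each adjacent pair is fixed by a given relation: rod 16 < rod 8; rod 8 < rod 7; rod 7 < rod 6; rod 6 < rod 5; rod 5 < rod 11; rod 11 < rod 1; rod 1 < rod 2; rod 2 < rod 14; rod 14 < rod 17; rod 17 < rod 9; rod 9 < rod 13. Chaining them end to end gives the full order.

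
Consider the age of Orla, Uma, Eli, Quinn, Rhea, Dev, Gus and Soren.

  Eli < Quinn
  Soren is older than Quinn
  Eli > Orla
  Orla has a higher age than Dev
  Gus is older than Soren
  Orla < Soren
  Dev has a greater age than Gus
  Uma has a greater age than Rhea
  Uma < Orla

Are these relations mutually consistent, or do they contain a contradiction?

inconsistent

Chaining the given relations yields Orla < Eli < Quinn < Soren < Gus < Dev, so Orla < Dev. But one relation states Dev < Orla. These cannot both hold.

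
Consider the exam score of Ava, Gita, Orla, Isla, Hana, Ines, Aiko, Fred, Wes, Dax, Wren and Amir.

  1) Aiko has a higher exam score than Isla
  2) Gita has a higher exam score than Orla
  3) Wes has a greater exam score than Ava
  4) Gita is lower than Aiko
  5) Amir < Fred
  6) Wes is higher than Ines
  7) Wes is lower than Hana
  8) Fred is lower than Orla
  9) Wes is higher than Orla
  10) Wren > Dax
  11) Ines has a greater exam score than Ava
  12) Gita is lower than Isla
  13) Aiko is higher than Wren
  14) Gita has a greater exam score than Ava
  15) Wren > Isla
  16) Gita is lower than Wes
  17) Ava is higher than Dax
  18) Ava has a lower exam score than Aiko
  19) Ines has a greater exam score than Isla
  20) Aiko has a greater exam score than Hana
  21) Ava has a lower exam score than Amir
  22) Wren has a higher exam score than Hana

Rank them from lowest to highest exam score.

Dax < Ava < Amir < Fred < Orla < Gita < Isla < Ines < Wes < Hana < Wren < Aiko

Nothing is placed below Dax, so it is least; from there Dax < Ava; Ava < Amir; Amir < Fred; Fred < Orla; Orla < Gita; Gita < Isla; Isla < Ines; Ines < Wes; Wes < Hana; Hana < Wren; Wren < Aiko, each given directly.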